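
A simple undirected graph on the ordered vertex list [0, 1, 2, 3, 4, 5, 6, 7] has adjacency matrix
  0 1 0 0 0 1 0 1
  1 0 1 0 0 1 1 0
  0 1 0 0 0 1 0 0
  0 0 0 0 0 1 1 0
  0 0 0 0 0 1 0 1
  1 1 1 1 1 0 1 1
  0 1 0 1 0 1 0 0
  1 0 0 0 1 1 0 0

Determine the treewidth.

2

A width-2 tree decomposition is:
Bags: B1 = {0, 1, 5}  B2 = {0, 5, 7}  B3 = {1, 5, 6}  B4 = {4, 5, 7}  B5 = {1, 2, 5}  B6 = {3, 5, 6}
Tree: B1–B2, B1–B3, B2–B4, B1–B5, B3–B6
Every bag has size at most 3, so the width is 3 − 1 = 2 and tw(G) ≤ 2. On the other hand G contains the 3-clique {0, 1, 5}. A clique must lie in a single bag of any decomposition, so no decomposition can have width below 2. Combining the bounds, tw(G) = 2.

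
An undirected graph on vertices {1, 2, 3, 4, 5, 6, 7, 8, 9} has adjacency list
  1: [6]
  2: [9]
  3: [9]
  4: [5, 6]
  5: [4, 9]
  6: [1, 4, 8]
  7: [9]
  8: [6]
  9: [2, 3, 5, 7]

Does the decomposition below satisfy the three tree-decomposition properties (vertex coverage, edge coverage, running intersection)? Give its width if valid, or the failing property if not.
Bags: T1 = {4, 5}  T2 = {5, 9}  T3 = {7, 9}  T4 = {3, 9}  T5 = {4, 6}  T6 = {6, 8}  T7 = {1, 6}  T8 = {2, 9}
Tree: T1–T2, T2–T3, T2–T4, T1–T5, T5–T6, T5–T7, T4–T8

Every vertex of G appears in some bag (union = {1, 2, 3, 4, 5, 6, 7, 8, 9}); every edge is covered by a bag; and for each vertex v the set of bags containing v is connected in the bag tree. The decomposition is therefore valid. The largest bag has 2 vertices, so the width is 1.

Yes; width 1.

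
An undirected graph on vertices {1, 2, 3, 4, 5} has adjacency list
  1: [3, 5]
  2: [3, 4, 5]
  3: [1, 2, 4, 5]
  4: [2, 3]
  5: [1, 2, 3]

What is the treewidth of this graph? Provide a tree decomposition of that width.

Treewidth 2.
One such decomposition:
Bags: B1 = {1, 3, 5}  B2 = {2, 3, 5}  B3 = {2, 3, 4}
Tree: B1–B2, B2–B3

The largest bag has 3 vertices, giving width 2; this decomposition certifies tw(G) ≤ 2. Conversely, {1, 3, 5} is a clique of size 3, and the vertices of any clique must share a bag in every tree decomposition; so some bag has ≥ 3 vertices and tw(G) ≥ 2. Hence tw(G) = 2 exactly.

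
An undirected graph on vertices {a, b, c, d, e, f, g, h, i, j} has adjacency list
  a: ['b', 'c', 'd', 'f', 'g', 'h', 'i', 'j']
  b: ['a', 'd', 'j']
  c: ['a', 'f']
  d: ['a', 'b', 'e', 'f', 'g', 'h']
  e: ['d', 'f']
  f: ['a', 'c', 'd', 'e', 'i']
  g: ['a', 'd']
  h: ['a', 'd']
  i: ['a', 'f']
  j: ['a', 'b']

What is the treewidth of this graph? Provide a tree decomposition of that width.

Treewidth 2.
One optimal decomposition is:
Bags: B1 = {a, d, h}  B2 = {a, b, d}  B3 = {a, d, f}  B4 = {a, c, f}  B5 = {a, b, j}  B6 = {d, e, f}  B7 = {a, d, g}  B8 = {a, f, i}
Tree: B1–B2, B1–B3, B3–B4, B2–B5, B3–B6, B1–B7, B3–B8

Each bag holds 3 vertices, so the decomposition has width 2, which upper-bounds the treewidth. Conversely, {d, e, f} is a clique of size 3, and the vertices of any clique must share a bag in every tree decomposition; so some bag has ≥ 3 vertices and tw(G) ≥ 2. Combining the bounds, tw(G) = 2.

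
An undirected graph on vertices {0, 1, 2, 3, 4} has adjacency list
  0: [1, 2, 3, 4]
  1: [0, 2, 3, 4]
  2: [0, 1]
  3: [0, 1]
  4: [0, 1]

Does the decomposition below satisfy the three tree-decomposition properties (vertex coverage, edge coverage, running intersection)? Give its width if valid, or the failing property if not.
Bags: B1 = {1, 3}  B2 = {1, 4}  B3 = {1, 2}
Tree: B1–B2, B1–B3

No — vertex 0 appears in no bag.

A tree decomposition must satisfy three properties: every vertex lies in some bag; for every edge, both endpoints lie together in some bag; and for every vertex, the bags containing it form a connected subtree. Here vertex 0 appears in no bag, so the decomposition is invalid.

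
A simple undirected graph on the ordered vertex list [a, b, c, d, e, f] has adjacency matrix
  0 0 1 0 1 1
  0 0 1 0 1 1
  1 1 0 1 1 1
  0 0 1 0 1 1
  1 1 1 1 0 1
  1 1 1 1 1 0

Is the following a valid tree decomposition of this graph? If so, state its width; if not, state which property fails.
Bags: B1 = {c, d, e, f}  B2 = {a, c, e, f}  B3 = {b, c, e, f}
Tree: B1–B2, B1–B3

Checking the three conditions: (i) the bags cover all of {a, b, c, d, e, f}; (ii) for each edge, some bag contains both endpoints; (iii) the bags containing any fixed vertex form a subtree. All hold, so the decomposition is valid with width 4 − 1 = 3.

Yes; width 3.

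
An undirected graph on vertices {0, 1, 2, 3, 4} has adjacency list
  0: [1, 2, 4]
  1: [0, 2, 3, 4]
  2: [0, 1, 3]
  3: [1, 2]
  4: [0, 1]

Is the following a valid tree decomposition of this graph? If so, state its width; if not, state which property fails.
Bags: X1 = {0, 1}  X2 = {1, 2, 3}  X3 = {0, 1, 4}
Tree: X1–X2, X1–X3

No — edge (2,0) lies in no bag.

A tree decomposition must satisfy three properties: every vertex lies in some bag; for every edge, both endpoints lie together in some bag; and for every vertex, the bags containing it form a connected subtree. Here edge (2,0) lies in no bag, so the decomposition is invalid.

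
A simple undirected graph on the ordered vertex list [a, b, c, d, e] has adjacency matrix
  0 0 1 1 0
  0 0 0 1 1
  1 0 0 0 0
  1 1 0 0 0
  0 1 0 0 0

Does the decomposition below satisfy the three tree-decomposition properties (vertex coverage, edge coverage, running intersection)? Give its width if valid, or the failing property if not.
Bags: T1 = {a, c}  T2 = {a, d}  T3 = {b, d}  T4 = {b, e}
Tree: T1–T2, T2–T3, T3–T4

Yes; width 1.

Every vertex of G appears in some bag (union = {a, b, c, d, e}); every edge is covered by a bag; and for each vertex v the set of bags containing v is connected in the bag tree. The decomposition is therefore valid. The largest bag has 2 vertices, so the width is 1.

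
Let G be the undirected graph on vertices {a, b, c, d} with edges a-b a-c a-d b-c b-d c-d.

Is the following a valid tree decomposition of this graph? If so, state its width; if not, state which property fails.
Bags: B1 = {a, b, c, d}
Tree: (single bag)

Yes; width 3.

Every vertex of G appears in some bag (union = {a, b, c, d}); every edge is covered by a bag; and for each vertex v the set of bags containing v is connected in the bag tree. The decomposition is therefore valid. The largest bag has 4 vertices, so the width is 3.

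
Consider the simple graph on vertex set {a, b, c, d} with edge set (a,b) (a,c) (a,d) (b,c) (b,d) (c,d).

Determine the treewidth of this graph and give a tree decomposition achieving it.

A single bag containing all 4 vertices is trivially a valid decomposition of width 3. Conversely, {a, b, c, d} is a clique of size 4, and the vertices of any clique must share a bag in every tree decomposition; so some bag has ≥ 4 vertices and tw(G) ≥ 3. Hence tw(G) = 3 exactly.

Treewidth 3.
One such decomposition:
Bags: B1 = {a, b, c, d}
Tree: (single bag)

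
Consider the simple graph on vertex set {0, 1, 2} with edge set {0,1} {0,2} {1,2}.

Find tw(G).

A width-2 tree decomposition is:
Bags: B1 = {0, 1, 2}
Tree: (single bag)
With just one bag of size 3, the width is 3 − 1 = 2, so tw(G) ≤ 2. For the lower bound, the 3 vertices {0, 1, 2} are pairwise adjacent, and any tree decomposition puts a clique entirely inside one bag — forcing width ≥ 2. Hence tw(G) = 2 exactly.

2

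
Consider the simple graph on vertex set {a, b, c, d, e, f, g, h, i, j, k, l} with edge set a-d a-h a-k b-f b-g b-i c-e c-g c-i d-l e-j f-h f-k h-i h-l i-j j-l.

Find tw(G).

A width-3 tree decomposition is:
Bags: B1 = {b, c, e, g}  B2 = {b, c, e, i}  B3 = {b, e, i, j}  B4 = {b, f, i, j}  B5 = {f, h, i, j}  B6 = {f, h, j, l}  B7 = {f, h, k, l}  B8 = {a, h, k, l}  B9 = {a, d, k, l}
Tree: B1–B2, B2–B3, B3–B4, B4–B5, B5–B6, B6–B7, B7–B8, B8–B9
Every bag has size at most 4, so the width is 4 − 1 = 3 and tw(G) ≤ 3. For the lower bound: the 4 vertex sets {c,e,g}, {b}, {i}, {f,h,j,l} are disjoint, each induces a connected subgraph, and every pair is joined by at least one edge of G. Contracting each set to a single vertex therefore yields K_{4} as a minor, and since treewidth is minor-monotone, tw(G) ≥ tw(K_{4}) = 3. Combining the bounds, tw(G) = 3.

3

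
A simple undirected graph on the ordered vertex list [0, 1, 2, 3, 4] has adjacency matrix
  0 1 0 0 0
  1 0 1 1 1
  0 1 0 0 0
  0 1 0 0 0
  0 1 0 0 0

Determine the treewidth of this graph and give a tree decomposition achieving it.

The largest bag has 2 vertices, giving width 1; this decomposition certifies tw(G) ≤ 1. G has an edge, so its treewidth is at least 1. Combining the bounds, tw(G) = 1.

Treewidth 1.
One optimal decomposition is:
Bags: B1 = {1, 4}  B2 = {0, 1}  B3 = {1, 3}  B4 = {1, 2}
Tree: B1–B2, B2–B3, B3–B4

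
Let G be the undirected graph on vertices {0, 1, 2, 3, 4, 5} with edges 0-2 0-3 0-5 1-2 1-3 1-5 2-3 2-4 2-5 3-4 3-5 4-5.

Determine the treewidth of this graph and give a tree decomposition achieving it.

Every bag has size at most 4, so the width is 4 − 1 = 3 and tw(G) ≤ 3. For the lower bound, the 4 vertices {0, 2, 3, 5} are pairwise adjacent, and any tree decomposition puts a clique entirely inside one bag — forcing width ≥ 3. The upper and lower bounds meet at 3, so that is the treewidth.

Treewidth 3.
One optimal decomposition is:
Bags: B1 = {2, 3, 4, 5}  B2 = {0, 2, 3, 5}  B3 = {1, 2, 3, 5}
Tree: B1–B2, B2–B3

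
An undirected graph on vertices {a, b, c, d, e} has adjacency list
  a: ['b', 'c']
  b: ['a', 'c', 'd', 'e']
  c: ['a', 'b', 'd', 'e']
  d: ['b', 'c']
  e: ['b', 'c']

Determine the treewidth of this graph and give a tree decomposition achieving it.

Treewidth 2.
One such decomposition:
Bags: B1 = {a, b, c}  B2 = {b, c, e}  B3 = {b, c, d}
Tree: B1–B2, B1–B3

Each bag holds 3 vertices, so the decomposition has width 2, which upper-bounds the treewidth. On the other hand G contains the 3-clique {b, c, d}. A clique must lie in a single bag of any decomposition, so no decomposition can have width below 2. Combining the bounds, tw(G) = 2.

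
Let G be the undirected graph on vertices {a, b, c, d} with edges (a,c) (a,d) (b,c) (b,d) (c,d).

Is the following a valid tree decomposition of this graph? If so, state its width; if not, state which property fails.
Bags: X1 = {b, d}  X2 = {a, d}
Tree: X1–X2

A tree decomposition must satisfy three properties: every vertex lies in some bag; for every edge, both endpoints lie together in some bag; and for every vertex, the bags containing it form a connected subtree. Here vertex c appears in no bag, so the decomposition is invalid.

No — vertex c appears in no bag.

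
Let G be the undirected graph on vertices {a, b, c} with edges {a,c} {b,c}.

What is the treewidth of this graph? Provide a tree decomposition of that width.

The largest bag has 2 vertices, giving width 1; this decomposition certifies tw(G) ≤ 1. Any graph with an edge has treewidth ≥ 1, and G has the edge c–a. Therefore the treewidth is 1.

Treewidth 1.
One optimal decomposition is:
Bags: B1 = {a, c}  B2 = {b, c}
Tree: B1–B2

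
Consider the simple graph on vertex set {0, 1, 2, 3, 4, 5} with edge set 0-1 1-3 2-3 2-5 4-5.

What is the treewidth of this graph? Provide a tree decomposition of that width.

Treewidth 1.
One optimal decomposition is:
Bags: B1 = {4, 5}  B2 = {2, 5}  B3 = {2, 3}  B4 = {1, 3}  B5 = {0, 1}
Tree: B1–B2, B2–B3, B3–B4, B4–B5

Each bag holds 2 vertices, so the decomposition has width 1, which upper-bounds the treewidth. Since G has at least one edge (e.g. 4–5), it is not an edgeless graph, so tw(G) ≥ 1. Therefore the treewidth is 1.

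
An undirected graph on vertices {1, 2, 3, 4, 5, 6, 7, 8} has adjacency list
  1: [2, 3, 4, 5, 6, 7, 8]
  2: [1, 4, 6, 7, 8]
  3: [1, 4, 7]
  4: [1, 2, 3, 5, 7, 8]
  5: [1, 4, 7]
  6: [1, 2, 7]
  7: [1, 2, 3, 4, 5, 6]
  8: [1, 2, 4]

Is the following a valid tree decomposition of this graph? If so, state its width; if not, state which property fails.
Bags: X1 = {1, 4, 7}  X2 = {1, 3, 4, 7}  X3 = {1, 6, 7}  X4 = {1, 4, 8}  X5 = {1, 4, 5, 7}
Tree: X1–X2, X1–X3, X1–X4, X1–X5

A tree decomposition must satisfy three properties: every vertex lies in some bag; for every edge, both endpoints lie together in some bag; and for every vertex, the bags containing it form a connected subtree. Here vertex 2 appears in no bag, so the decomposition is invalid.

No — vertex 2 appears in no bag.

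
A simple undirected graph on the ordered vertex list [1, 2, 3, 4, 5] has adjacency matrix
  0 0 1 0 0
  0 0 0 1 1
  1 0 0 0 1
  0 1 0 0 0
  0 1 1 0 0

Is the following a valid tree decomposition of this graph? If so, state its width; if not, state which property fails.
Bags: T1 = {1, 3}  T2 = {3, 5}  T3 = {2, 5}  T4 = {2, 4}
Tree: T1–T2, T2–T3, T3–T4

Vertex coverage: the bags together contain {1, 2, 3, 4, 5}, the full vertex set. Edge coverage: each edge of G has both endpoints in at least one bag. Running intersection: for every vertex, the bags containing it form a connected subtree. All three properties hold, so this is a valid tree decomposition of width max|bag| − 1 = 1, and hence tw(G) ≤ 1.

Yes; width 1.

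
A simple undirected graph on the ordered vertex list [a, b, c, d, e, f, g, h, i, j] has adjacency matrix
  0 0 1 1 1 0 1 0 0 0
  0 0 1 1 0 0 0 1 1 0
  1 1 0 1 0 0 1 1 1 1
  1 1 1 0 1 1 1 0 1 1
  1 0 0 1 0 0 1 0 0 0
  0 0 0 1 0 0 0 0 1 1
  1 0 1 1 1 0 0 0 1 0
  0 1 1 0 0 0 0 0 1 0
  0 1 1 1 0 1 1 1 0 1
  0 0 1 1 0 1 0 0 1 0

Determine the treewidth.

3

A width-3 tree decomposition is:
Bags: B1 = {b, c, d, i}  B2 = {c, d, g, i}  B3 = {a, c, d, g}  B4 = {a, d, e, g}  B5 = {c, d, i, j}  B6 = {b, c, h, i}  B7 = {d, f, i, j}
Tree: B1–B2, B2–B3, B3–B4, B2–B5, B1–B6, B5–B7
The largest bag has 4 vertices, giving width 3; this decomposition certifies tw(G) ≤ 3. Conversely, {a, d, e, g} is a clique of size 4, and the vertices of any clique must share a bag in every tree decomposition; so some bag has ≥ 4 vertices and tw(G) ≥ 3. Combining the bounds, tw(G) = 3.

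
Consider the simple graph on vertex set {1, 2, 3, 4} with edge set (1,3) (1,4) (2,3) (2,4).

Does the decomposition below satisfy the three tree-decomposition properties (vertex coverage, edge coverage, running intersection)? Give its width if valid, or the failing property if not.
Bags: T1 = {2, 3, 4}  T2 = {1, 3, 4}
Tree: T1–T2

Checking the three conditions: (i) the bags cover all of {1, 2, 3, 4}; (ii) for each edge, some bag contains both endpoints; (iii) the bags containing any fixed vertex form a subtree. All hold, so the decomposition is valid with width 3 − 1 = 2.

Yes; width 2.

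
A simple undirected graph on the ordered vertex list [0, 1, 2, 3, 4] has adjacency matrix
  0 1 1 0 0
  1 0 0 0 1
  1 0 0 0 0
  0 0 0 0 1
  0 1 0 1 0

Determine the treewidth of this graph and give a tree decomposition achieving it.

Treewidth 1.
One optimal decomposition is:
Bags: B1 = {1, 4}  B2 = {0, 1}  B3 = {0, 2}  B4 = {3, 4}
Tree: B1–B2, B2–B3, B1–B4

The largest bag has 2 vertices, giving width 1; this decomposition certifies tw(G) ≤ 1. G has an edge, so its treewidth is at least 1. Hence tw(G) = 1 exactly.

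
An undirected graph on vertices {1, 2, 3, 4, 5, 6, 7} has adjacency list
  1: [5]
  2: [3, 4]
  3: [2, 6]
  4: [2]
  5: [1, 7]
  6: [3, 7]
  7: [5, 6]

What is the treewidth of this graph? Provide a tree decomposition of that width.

Each bag holds 2 vertices, so the decomposition has width 1, which upper-bounds the treewidth. G has an edge, so its treewidth is at least 1. Therefore the treewidth is 1.

Treewidth 1.
One such decomposition:
Bags: B1 = {2, 4}  B2 = {2, 3}  B3 = {3, 6}  B4 = {6, 7}  B5 = {5, 7}  B6 = {1, 5}
Tree: B1–B2, B2–B3, B3–B4, B4–B5, B5–B6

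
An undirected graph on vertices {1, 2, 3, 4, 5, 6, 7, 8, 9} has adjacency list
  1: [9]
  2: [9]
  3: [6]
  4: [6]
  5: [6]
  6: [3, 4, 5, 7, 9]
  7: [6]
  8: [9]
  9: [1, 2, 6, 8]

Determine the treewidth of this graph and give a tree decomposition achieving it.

Treewidth 1.
Bags: B1 = {8, 9}  B2 = {6, 9}  B3 = {3, 6}  B4 = {1, 9}  B5 = {6, 7}  B6 = {2, 9}  B7 = {4, 6}  B8 = {5, 6}
Tree: B1–B2, B2–B3, B2–B4, B2–B5, B1–B6, B2–B7, B5–B8

Every bag has size at most 2, so the width is 2 − 1 = 1 and tw(G) ≤ 1. Since G has at least one edge (e.g. 8–9), it is not an edgeless graph, so tw(G) ≥ 1. The upper and lower bounds meet at 1, so that is the treewidth.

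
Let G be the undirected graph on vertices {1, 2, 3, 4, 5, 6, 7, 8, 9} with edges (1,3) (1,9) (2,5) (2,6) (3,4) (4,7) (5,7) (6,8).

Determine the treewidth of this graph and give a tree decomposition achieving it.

Treewidth 1.
One such decomposition:
Bags: B1 = {1, 9}  B2 = {1, 3}  B3 = {3, 4}  B4 = {4, 7}  B5 = {5, 7}  B6 = {2, 5}  B7 = {2, 6}  B8 = {6, 8}
Tree: B1–B2, B2–B3, B3–B4, B4–B5, B5–B6, B6–B7, B7–B8

The largest bag has 2 vertices, giving width 1; this decomposition certifies tw(G) ≤ 1. G has an edge, so its treewidth is at least 1. Hence tw(G) = 1 exactly.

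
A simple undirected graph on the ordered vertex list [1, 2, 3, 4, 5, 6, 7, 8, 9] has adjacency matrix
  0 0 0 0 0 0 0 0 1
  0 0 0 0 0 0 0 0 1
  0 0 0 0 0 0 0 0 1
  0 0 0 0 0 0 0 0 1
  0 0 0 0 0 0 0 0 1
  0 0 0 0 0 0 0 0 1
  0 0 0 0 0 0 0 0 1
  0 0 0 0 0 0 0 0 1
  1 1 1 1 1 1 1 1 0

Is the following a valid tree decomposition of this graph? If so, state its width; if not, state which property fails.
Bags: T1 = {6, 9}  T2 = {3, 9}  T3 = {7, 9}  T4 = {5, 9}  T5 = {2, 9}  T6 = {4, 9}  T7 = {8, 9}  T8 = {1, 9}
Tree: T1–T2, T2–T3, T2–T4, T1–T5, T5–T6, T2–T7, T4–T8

Yes; width 1.

Vertex coverage: the bags together contain {1, 2, 3, 4, 5, 6, 7, 8, 9}, the full vertex set. Edge coverage: each edge of G has both endpoints in at least one bag. Running intersection: for every vertex, the bags containing it form a connected subtree. All three properties hold, so this is a valid tree decomposition of width max|bag| − 1 = 1, and hence tw(G) ≤ 1.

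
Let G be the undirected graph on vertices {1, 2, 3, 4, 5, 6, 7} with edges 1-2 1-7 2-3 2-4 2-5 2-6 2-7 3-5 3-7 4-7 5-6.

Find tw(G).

2

A width-2 tree decomposition is:
Bags: B1 = {2, 3, 7}  B2 = {2, 3, 5}  B3 = {1, 2, 7}  B4 = {2, 4, 7}  B5 = {2, 5, 6}
Tree: B1–B2, B1–B3, B3–B4, B2–B5
Each bag holds 3 vertices, so the decomposition has width 2, which upper-bounds the treewidth. Conversely, {2, 3, 5} is a clique of size 3, and the vertices of any clique must share a bag in every tree decomposition; so some bag has ≥ 3 vertices and tw(G) ≥ 2. Therefore the treewidth is 2.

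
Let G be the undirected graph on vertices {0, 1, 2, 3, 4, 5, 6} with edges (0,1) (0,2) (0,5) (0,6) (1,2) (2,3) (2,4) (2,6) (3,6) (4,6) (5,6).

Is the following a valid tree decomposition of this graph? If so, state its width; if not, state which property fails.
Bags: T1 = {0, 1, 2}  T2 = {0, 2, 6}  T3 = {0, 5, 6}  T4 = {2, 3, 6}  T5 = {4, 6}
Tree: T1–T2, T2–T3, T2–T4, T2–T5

No — edge (2,4) lies in no bag.

A tree decomposition must satisfy three properties: every vertex lies in some bag; for every edge, both endpoints lie together in some bag; and for every vertex, the bags containing it form a connected subtree. Here edge (2,4) lies in no bag, so the decomposition is invalid.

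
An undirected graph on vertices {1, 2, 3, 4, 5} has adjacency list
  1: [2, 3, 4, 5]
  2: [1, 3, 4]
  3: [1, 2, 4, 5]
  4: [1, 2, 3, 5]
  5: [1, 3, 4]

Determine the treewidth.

3

A width-3 tree decomposition is:
Bags: B1 = {1, 3, 4, 5}  B2 = {1, 2, 3, 4}
Tree: B1–B2
Each bag holds 4 vertices, so the decomposition has width 3, which upper-bounds the treewidth. On the other hand G contains the 4-clique {1, 2, 3, 4}. A clique must lie in a single bag of any decomposition, so no decomposition can have width below 3. Therefore the treewidth is 3.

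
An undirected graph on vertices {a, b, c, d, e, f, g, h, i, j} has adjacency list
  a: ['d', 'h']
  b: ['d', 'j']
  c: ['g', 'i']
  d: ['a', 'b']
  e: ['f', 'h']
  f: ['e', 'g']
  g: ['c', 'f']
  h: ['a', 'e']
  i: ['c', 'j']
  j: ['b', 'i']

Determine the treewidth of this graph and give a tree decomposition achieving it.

Every bag has size at most 3, so the width is 3 − 1 = 2 and tw(G) ≤ 2. For the lower bound, G contains the cycle d–a–h–e–f–g–c–i–j–b–d, so G is not a forest; only forests have treewidth ≤ 1, hence tw(G) ≥ 2. Hence tw(G) = 2 exactly.

Treewidth 2.
One such decomposition:
Bags: B1 = {a, d, h}  B2 = {d, e, h}  B3 = {d, e, f}  B4 = {d, f, g}  B5 = {c, d, g}  B6 = {c, d, i}  B7 = {d, i, j}  B8 = {b, d, j}
Tree: B1–B2, B2–B3, B3–B4, B4–B5, B5–B6, B6–B7, B7–B8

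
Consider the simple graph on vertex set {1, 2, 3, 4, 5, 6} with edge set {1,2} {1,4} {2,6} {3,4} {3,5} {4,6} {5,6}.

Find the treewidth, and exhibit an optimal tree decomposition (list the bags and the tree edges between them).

Every bag has size at most 3, so the width is 3 − 1 = 2 and tw(G) ≤ 2. The edges 3–5–6–4–3 form a cycle, so G is not a tree and its treewidth is at least 2. Therefore the treewidth is 2.

Treewidth 2.
Bags: B1 = {3, 4, 5}  B2 = {4, 5, 6}  B3 = {1, 4, 6}  B4 = {1, 2, 6}
Tree: B1–B2, B2–B3, B3–B4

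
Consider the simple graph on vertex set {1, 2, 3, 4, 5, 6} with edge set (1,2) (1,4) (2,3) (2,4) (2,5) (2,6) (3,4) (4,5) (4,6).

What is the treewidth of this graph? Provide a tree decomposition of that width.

The largest bag has 3 vertices, giving width 2; this decomposition certifies tw(G) ≤ 2. For the lower bound, the 3 vertices {1, 2, 4} are pairwise adjacent, and any tree decomposition puts a clique entirely inside one bag — forcing width ≥ 2. Combining the bounds, tw(G) = 2.

Treewidth 2.
One such decomposition:
Bags: B1 = {2, 3, 4}  B2 = {1, 2, 4}  B3 = {2, 4, 6}  B4 = {2, 4, 5}
Tree: B1–B2, B2–B3, B3–B4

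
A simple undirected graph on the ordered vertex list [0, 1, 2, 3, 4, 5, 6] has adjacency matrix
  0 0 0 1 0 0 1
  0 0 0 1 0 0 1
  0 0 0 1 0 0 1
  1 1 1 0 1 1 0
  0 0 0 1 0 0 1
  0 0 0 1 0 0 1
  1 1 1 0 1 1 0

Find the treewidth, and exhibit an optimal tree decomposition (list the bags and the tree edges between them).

The largest bag has 3 vertices, giving width 2; this decomposition certifies tw(G) ≤ 2. Since 3–0–6–5–3 is a cycle in G, G is not acyclic. Forests are exactly the graphs of treewidth ≤ 1, so tw(G) ≥ 2. Therefore the treewidth is 2.

Treewidth 2.
Bags: B1 = {0, 3, 6}  B2 = {3, 5, 6}  B3 = {2, 3, 6}  B4 = {1, 3, 6}  B5 = {3, 4, 6}
Tree: B1–B2, B2–B3, B3–B4, B4–B5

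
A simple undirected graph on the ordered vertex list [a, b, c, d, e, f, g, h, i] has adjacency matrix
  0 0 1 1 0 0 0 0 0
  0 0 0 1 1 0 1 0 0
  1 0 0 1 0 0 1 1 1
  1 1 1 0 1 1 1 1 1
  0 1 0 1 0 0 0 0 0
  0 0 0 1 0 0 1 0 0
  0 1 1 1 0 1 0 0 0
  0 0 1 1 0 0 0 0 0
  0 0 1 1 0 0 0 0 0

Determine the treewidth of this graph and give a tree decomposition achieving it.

Treewidth 2.
Bags: B1 = {a, c, d}  B2 = {c, d, g}  B3 = {b, d, g}  B4 = {d, f, g}  B5 = {b, d, e}  B6 = {c, d, i}  B7 = {c, d, h}
Tree: B1–B2, B2–B3, B3–B4, B3–B5, B1–B6, B2–B7

Each bag holds 3 vertices, so the decomposition has width 2, which upper-bounds the treewidth. For the lower bound, the 3 vertices {b, d, e} are pairwise adjacent, and any tree decomposition puts a clique entirely inside one bag — forcing width ≥ 2. The upper and lower bounds meet at 2, so that is the treewidth.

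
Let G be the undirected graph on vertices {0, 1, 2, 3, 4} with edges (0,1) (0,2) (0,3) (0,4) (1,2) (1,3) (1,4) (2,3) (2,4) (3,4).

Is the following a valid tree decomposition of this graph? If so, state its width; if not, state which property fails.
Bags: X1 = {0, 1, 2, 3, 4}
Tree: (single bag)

Vertex coverage: the bags together contain {0, 1, 2, 3, 4}, the full vertex set. Edge coverage: each edge of G has both endpoints in at least one bag. Running intersection: for every vertex, the bags containing it form a connected subtree. All three properties hold, so this is a valid tree decomposition of width max|bag| − 1 = 4, and hence tw(G) ≤ 4.

Yes; width 4.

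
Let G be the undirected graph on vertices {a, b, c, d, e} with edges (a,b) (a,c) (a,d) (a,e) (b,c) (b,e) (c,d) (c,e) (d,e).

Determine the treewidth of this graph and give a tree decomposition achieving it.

The largest bag has 4 vertices, giving width 3; this decomposition certifies tw(G) ≤ 3. Conversely, {a, c, d, e} is a clique of size 4, and the vertices of any clique must share a bag in every tree decomposition; so some bag has ≥ 4 vertices and tw(G) ≥ 3. The upper and lower bounds meet at 3, so that is the treewidth.

Treewidth 3.
One such decomposition:
Bags: B1 = {a, b, c, e}  B2 = {a, c, d, e}
Tree: B1–B2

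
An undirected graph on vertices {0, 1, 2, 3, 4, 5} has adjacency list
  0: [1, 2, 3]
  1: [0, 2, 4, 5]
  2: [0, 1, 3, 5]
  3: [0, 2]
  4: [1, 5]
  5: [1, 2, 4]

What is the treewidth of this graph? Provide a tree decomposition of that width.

Every bag has size at most 3, so the width is 3 − 1 = 2 and tw(G) ≤ 2. Conversely, {0, 1, 2} is a clique of size 3, and the vertices of any clique must share a bag in every tree decomposition; so some bag has ≥ 3 vertices and tw(G) ≥ 2. The upper and lower bounds meet at 2, so that is the treewidth.

Treewidth 2.
Bags: B1 = {1, 4, 5}  B2 = {1, 2, 5}  B3 = {0, 1, 2}  B4 = {0, 2, 3}
Tree: B1–B2, B2–B3, B3–B4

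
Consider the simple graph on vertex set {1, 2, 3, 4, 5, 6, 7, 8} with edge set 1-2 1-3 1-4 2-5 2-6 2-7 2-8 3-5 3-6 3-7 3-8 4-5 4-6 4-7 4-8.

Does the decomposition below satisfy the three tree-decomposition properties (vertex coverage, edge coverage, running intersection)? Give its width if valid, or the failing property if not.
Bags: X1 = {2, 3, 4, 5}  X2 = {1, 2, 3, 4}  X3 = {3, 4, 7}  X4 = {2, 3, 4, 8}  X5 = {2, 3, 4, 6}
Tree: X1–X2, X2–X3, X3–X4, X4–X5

A tree decomposition must satisfy three properties: every vertex lies in some bag; for every edge, both endpoints lie together in some bag; and for every vertex, the bags containing it form a connected subtree. Here edge (2,7) lies in no bag, so the decomposition is invalid.

No — edge (2,7) lies in no bag.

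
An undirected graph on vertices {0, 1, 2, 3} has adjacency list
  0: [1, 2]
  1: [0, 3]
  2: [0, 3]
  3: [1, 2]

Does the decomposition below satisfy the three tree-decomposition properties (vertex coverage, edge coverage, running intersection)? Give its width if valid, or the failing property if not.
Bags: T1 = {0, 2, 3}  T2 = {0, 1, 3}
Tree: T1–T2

Yes; width 2.

Every vertex of G appears in some bag (union = {0, 1, 2, 3}); every edge is covered by a bag; and for each vertex v the set of bags containing v is connected in the bag tree. The decomposition is therefore valid. The largest bag has 3 vertices, so the width is 2.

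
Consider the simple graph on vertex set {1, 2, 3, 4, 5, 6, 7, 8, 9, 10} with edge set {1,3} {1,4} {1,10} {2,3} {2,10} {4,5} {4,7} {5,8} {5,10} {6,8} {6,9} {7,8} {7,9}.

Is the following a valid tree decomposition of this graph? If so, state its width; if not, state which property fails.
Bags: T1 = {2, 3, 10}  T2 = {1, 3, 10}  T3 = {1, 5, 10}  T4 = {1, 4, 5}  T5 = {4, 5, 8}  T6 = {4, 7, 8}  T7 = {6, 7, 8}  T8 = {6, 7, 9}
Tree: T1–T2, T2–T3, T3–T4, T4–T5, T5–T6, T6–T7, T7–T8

Checking the three conditions: (i) the bags cover all of {1, 2, 3, 4, 5, 6, 7, 8, 9, 10}; (ii) for each edge, some bag contains both endpoints; (iii) the bags containing any fixed vertex form a subtree. All hold, so the decomposition is valid with width 3 − 1 = 2.

Yes; width 2.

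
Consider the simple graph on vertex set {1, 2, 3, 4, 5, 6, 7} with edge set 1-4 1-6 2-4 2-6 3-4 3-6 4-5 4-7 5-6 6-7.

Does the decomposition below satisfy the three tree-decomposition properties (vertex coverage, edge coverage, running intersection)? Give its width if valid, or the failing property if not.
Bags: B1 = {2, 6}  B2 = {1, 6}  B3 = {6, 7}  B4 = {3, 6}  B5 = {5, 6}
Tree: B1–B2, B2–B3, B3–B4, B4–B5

No — vertex 4 appears in no bag.

A tree decomposition must satisfy three properties: every vertex lies in some bag; for every edge, both endpoints lie together in some bag; and for every vertex, the bags containing it form a connected subtree. Here vertex 4 appears in no bag, so the decomposition is invalid.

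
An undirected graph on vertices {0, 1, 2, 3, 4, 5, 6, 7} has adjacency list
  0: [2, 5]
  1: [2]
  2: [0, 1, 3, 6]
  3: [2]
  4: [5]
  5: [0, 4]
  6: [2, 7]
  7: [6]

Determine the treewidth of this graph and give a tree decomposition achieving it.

Every bag has size at most 2, so the width is 2 − 1 = 1 and tw(G) ≤ 1. G has an edge, so its treewidth is at least 1. The upper and lower bounds meet at 1, so that is the treewidth.

Treewidth 1.
One such decomposition:
Bags: B1 = {0, 2}  B2 = {0, 5}  B3 = {1, 2}  B4 = {2, 6}  B5 = {4, 5}  B6 = {6, 7}  B7 = {2, 3}
Tree: B1–B2, B1–B3, B3–B4, B2–B5, B4–B6, B4–B7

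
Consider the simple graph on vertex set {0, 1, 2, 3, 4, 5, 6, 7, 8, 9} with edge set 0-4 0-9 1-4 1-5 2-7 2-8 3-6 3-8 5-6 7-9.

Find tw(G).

A width-2 tree decomposition is:
Bags: B1 = {0, 7, 9}  B2 = {0, 4, 7}  B3 = {1, 4, 7}  B4 = {1, 5, 7}  B5 = {5, 6, 7}  B6 = {3, 6, 7}  B7 = {3, 7, 8}  B8 = {2, 7, 8}
Tree: B1–B2, B2–B3, B3–B4, B4–B5, B5–B6, B6–B7, B7–B8
Each bag holds 3 vertices, so the decomposition has width 2, which upper-bounds the treewidth. Since 7–9–0–4–1–5–6–3–8–2–7 is a cycle in G, G is not acyclic. Forests are exactly the graphs of treewidth ≤ 1, so tw(G) ≥ 2. Hence tw(G) = 2 exactly.

2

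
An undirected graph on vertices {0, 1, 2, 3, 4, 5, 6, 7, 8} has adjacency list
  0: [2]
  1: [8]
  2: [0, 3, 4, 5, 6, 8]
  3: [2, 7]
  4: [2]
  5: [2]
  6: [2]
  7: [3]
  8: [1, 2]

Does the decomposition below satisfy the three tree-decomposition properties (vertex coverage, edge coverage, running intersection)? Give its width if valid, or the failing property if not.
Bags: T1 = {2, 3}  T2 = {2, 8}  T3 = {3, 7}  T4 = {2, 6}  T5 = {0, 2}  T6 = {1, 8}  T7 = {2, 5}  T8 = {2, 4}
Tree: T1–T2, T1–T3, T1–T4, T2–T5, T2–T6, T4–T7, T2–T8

Yes; width 1.

Checking the three conditions: (i) the bags cover all of {0, 1, 2, 3, 4, 5, 6, 7, 8}; (ii) for each edge, some bag contains both endpoints; (iii) the bags containing any fixed vertex form a subtree. All hold, so the decomposition is valid with width 2 − 1 = 1.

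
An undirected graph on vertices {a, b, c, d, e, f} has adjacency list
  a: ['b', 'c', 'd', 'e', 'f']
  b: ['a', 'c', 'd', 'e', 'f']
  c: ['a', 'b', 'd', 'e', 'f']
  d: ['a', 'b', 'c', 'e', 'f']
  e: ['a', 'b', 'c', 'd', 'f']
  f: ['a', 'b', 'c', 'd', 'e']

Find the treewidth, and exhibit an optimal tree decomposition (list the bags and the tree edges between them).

Treewidth 5.
One such decomposition:
Bags: B1 = {a, b, c, d, e, f}
Tree: (single bag)

A single bag containing all 6 vertices is trivially a valid decomposition of width 5. Conversely, {a, b, c, d, e, f} is a clique of size 6, and the vertices of any clique must share a bag in every tree decomposition; so some bag has ≥ 6 vertices and tw(G) ≥ 5. Therefore the treewidth is 5.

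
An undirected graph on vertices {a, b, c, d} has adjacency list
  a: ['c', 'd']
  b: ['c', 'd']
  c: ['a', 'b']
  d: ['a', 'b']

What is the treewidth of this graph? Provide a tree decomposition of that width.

Treewidth 2.
Bags: B1 = {a, b, c}  B2 = {a, b, d}
Tree: B1–B2

The largest bag has 3 vertices, giving width 2; this decomposition certifies tw(G) ≤ 2. Since b–c–a–d–b is a cycle in G, G is not acyclic. Forests are exactly the graphs of treewidth ≤ 1, so tw(G) ≥ 2. Combining the bounds, tw(G) = 2.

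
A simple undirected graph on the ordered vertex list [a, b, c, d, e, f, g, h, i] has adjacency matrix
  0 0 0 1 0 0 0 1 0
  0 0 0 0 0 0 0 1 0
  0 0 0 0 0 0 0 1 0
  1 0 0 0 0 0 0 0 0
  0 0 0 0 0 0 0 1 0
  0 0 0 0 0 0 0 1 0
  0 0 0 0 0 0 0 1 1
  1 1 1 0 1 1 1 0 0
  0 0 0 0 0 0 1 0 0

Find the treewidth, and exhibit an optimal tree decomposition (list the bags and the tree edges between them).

Treewidth 1.
One such decomposition:
Bags: B1 = {a, h}  B2 = {f, h}  B3 = {e, h}  B4 = {c, h}  B5 = {b, h}  B6 = {a, d}  B7 = {g, h}  B8 = {g, i}
Tree: B1–B2, B1–B3, B2–B4, B2–B5, B1–B6, B3–B7, B7–B8

Every bag has size at most 2, so the width is 2 − 1 = 1 and tw(G) ≤ 1. Since G has at least one edge (e.g. a–h), it is not an edgeless graph, so tw(G) ≥ 1. Hence tw(G) = 1 exactly.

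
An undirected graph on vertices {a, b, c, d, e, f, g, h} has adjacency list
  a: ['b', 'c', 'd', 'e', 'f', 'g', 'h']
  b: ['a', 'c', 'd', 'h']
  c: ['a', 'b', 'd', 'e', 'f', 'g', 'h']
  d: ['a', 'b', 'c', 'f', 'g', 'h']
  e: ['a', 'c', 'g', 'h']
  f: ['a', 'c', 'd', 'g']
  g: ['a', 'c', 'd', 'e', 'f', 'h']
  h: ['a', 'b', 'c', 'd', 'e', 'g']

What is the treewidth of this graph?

A width-4 tree decomposition is:
Bags: B1 = {a, c, e, g, h}  B2 = {a, c, d, g, h}  B3 = {a, c, d, f, g}  B4 = {a, b, c, d, h}
Tree: B1–B2, B2–B3, B2–B4
The largest bag has 5 vertices, giving width 4; this decomposition certifies tw(G) ≤ 4. For the lower bound, the 5 vertices {a, c, d, g, h} are pairwise adjacent, and any tree decomposition puts a clique entirely inside one bag — forcing width ≥ 4. Hence tw(G) = 4 exactly.

4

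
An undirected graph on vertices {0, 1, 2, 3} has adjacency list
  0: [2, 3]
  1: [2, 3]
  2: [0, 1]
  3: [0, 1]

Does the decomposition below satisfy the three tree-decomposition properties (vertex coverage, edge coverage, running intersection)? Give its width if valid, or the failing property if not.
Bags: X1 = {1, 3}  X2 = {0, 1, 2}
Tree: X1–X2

A tree decomposition must satisfy three properties: every vertex lies in some bag; for every edge, both endpoints lie together in some bag; and for every vertex, the bags containing it form a connected subtree. Here edge (0,3) lies in no bag, so the decomposition is invalid.

No — edge (0,3) lies in no bag.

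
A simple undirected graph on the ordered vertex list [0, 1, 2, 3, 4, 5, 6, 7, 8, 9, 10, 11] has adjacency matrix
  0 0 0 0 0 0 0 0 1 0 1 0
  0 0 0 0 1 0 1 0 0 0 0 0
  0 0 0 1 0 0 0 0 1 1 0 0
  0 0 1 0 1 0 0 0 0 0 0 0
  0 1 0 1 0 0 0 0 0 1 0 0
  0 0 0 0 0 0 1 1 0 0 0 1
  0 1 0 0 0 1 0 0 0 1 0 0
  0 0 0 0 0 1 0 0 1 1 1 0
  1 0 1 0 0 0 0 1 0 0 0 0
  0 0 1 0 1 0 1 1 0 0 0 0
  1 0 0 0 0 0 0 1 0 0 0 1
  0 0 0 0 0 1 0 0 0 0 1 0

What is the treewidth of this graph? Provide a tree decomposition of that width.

Treewidth 3.
One such decomposition:
Bags: B1 = {0, 8, 10, 11}  B2 = {7, 8, 10, 11}  B3 = {5, 7, 8, 11}  B4 = {2, 5, 7, 8}  B5 = {2, 5, 7, 9}  B6 = {2, 5, 6, 9}  B7 = {2, 3, 6, 9}  B8 = {3, 4, 6, 9}  B9 = {1, 3, 4, 6}
Tree: B1–B2, B2–B3, B3–B4, B4–B5, B5–B6, B6–B7, B7–B8, B8–B9

The largest bag has 4 vertices, giving width 3; this decomposition certifies tw(G) ≤ 3. For the lower bound: the 4 vertex sets {0,10,11}, {8}, {7}, {2,5,6,9} are disjoint, each induces a connected subgraph, and every pair is joined by at least one edge of G. Contracting each set to a single vertex therefore yields K_{4} as a minor, and since treewidth is minor-monotone, tw(G) ≥ tw(K_{4}) = 3. Combining the bounds, tw(G) = 3.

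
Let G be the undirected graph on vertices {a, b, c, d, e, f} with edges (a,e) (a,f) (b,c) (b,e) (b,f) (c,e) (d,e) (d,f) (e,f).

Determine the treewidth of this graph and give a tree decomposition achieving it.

Treewidth 2.
One such decomposition:
Bags: B1 = {a, e, f}  B2 = {d, e, f}  B3 = {b, e, f}  B4 = {b, c, e}
Tree: B1–B2, B1–B3, B3–B4

Every bag has size at most 3, so the width is 3 − 1 = 2 and tw(G) ≤ 2. For the lower bound, the 3 vertices {b, c, e} are pairwise adjacent, and any tree decomposition puts a clique entirely inside one bag — forcing width ≥ 2. Therefore the treewidth is 2.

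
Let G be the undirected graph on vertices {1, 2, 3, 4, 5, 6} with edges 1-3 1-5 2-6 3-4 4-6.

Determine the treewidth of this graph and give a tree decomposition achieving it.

Treewidth 1.
One such decomposition:
Bags: B1 = {1, 5}  B2 = {1, 3}  B3 = {3, 4}  B4 = {4, 6}  B5 = {2, 6}
Tree: B1–B2, B2–B3, B3–B4, B4–B5

Each bag holds 2 vertices, so the decomposition has width 1, which upper-bounds the treewidth. Any graph with an edge has treewidth ≥ 1, and G has the edge 5–1. Therefore the treewidth is 1.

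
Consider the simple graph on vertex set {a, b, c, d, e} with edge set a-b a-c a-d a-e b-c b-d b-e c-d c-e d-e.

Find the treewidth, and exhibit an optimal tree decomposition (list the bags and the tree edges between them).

With just one bag of size 5, the width is 5 − 1 = 4, so tw(G) ≤ 4. For the lower bound, the 5 vertices {a, b, c, d, e} are pairwise adjacent, and any tree decomposition puts a clique entirely inside one bag — forcing width ≥ 4. The upper and lower bounds meet at 4, so that is the treewidth.

Treewidth 4.
One such decomposition:
Bags: B1 = {a, b, c, d, e}
Tree: (single bag)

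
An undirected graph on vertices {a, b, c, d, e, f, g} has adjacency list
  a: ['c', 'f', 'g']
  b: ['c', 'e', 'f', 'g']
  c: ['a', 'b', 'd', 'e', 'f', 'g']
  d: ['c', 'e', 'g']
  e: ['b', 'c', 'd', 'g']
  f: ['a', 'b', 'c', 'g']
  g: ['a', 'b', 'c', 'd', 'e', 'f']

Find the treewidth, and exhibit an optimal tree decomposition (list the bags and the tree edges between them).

The largest bag has 4 vertices, giving width 3; this decomposition certifies tw(G) ≤ 3. On the other hand G contains the 4-clique {c, d, e, g}. A clique must lie in a single bag of any decomposition, so no decomposition can have width below 3. Hence tw(G) = 3 exactly.

Treewidth 3.
One optimal decomposition is:
Bags: B1 = {b, c, e, g}  B2 = {c, d, e, g}  B3 = {b, c, f, g}  B4 = {a, c, f, g}
Tree: B1–B2, B1–B3, B3–B4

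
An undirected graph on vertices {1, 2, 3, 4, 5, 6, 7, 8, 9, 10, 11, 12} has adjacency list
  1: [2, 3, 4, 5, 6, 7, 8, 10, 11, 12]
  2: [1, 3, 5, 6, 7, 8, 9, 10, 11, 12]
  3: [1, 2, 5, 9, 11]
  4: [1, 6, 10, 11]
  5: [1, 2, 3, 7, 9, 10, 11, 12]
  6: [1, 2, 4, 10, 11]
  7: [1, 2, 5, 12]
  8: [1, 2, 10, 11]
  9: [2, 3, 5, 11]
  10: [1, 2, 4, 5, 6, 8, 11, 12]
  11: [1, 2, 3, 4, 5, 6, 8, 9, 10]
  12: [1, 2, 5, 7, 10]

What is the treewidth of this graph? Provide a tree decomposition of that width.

Treewidth 4.
One optimal decomposition is:
Bags: B1 = {1, 2, 5, 10, 11}  B2 = {1, 2, 6, 10, 11}  B3 = {1, 2, 5, 10, 12}  B4 = {1, 4, 6, 10, 11}  B5 = {1, 2, 3, 5, 11}  B6 = {1, 2, 8, 10, 11}  B7 = {2, 3, 5, 9, 11}  B8 = {1, 2, 5, 7, 12}
Tree: B1–B2, B1–B3, B2–B4, B1–B5, B2–B6, B5–B7, B3–B8

Every bag has size at most 5, so the width is 5 − 1 = 4 and tw(G) ≤ 4. For the lower bound, the 5 vertices {1, 2, 8, 10, 11} are pairwise adjacent, and any tree decomposition puts a clique entirely inside one bag — forcing width ≥ 4. Therefore the treewidth is 4.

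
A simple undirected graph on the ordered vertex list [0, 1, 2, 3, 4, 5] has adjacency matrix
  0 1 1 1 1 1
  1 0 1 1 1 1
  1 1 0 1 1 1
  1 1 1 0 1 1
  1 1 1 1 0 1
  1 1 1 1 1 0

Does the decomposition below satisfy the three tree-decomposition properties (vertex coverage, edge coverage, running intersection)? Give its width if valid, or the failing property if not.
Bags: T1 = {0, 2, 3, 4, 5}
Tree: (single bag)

A tree decomposition must satisfy three properties: every vertex lies in some bag; for every edge, both endpoints lie together in some bag; and for every vertex, the bags containing it form a connected subtree. Here vertex 1 appears in no bag, so the decomposition is invalid.

No — vertex 1 appears in no bag.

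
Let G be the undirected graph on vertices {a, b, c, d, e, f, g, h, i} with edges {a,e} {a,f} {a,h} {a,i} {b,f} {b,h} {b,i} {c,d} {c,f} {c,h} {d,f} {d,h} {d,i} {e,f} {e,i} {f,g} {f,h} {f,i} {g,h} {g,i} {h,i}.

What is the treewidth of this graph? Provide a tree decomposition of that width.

The largest bag has 4 vertices, giving width 3; this decomposition certifies tw(G) ≤ 3. On the other hand G contains the 4-clique {a, e, f, i}. A clique must lie in a single bag of any decomposition, so no decomposition can have width below 3. Combining the bounds, tw(G) = 3.

Treewidth 3.
One such decomposition:
Bags: B1 = {d, f, h, i}  B2 = {a, f, h, i}  B3 = {c, d, f, h}  B4 = {f, g, h, i}  B5 = {a, e, f, i}  B6 = {b, f, h, i}
Tree: B1–B2, B1–B3, B1–B4, B2–B5, B4–B6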